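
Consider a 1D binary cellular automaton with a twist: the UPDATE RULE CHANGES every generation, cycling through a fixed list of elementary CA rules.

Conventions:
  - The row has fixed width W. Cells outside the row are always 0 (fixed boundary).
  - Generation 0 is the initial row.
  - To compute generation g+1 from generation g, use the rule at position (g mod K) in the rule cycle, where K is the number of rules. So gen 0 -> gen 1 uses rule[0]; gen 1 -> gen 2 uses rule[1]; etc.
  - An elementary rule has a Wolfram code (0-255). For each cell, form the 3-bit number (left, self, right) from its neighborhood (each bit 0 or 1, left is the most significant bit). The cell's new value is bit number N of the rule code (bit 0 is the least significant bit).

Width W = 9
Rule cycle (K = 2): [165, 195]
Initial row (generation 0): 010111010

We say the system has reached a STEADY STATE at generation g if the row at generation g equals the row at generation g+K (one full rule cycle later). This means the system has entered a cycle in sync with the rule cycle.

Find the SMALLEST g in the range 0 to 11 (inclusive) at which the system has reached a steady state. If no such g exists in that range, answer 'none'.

Gen 0: 010111010
Gen 1 (rule 165): 011010110
Gen 2 (rule 195): 101000010
Gen 3 (rule 165): 111011010
Gen 4 (rule 195): 011001000
Gen 5 (rule 165): 000001011
Gen 6 (rule 195): 111110001
Gen 7 (rule 165): 011100101
Gen 8 (rule 195): 101101000
Gen 9 (rule 165): 110011011
Gen 10 (rule 195): 010101001
Gen 11 (rule 165): 011111001
Gen 12 (rule 195): 101111010
Gen 13 (rule 165): 110110110

Answer: none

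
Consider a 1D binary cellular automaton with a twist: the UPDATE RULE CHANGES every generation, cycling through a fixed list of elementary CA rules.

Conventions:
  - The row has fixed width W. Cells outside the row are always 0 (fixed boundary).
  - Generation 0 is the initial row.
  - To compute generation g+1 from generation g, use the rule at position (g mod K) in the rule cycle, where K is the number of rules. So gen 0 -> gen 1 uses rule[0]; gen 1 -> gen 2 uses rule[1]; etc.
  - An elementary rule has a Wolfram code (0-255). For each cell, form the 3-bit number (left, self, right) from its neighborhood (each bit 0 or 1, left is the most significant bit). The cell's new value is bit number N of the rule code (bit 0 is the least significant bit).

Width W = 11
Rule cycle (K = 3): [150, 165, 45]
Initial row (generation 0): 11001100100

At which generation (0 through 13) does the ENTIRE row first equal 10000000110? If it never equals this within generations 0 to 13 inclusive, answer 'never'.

Gen 0: 11001100100
Gen 1 (rule 150): 00110011110
Gen 2 (rule 165): 10000001100
Gen 3 (rule 45): 10111101001
Gen 4 (rule 150): 10011001111
Gen 5 (rule 165): 10000000110
Gen 6 (rule 45): 10111110100
Gen 7 (rule 150): 10011100110
Gen 8 (rule 165): 10001000000
Gen 9 (rule 45): 10101011111
Gen 10 (rule 150): 10101001110
Gen 11 (rule 165): 11111000100
Gen 12 (rule 45): 10000010101
Gen 13 (rule 150): 11000110101

Answer: 5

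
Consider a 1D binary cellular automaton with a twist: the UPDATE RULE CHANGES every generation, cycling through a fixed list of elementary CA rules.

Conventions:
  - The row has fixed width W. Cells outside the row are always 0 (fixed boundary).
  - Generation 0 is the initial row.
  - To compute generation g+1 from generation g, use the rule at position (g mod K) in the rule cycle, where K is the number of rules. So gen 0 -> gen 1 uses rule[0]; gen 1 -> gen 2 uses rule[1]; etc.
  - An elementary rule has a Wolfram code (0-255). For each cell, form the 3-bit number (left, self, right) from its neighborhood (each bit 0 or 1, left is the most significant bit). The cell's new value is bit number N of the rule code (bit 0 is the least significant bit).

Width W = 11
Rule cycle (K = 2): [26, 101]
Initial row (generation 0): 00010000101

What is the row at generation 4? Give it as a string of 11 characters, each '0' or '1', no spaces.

Answer: 10100010010

Derivation:
Gen 0: 00010000101
Gen 1 (rule 26): 00101001000
Gen 2 (rule 101): 10111001011
Gen 3 (rule 26): 00100110010
Gen 4 (rule 101): 10100010010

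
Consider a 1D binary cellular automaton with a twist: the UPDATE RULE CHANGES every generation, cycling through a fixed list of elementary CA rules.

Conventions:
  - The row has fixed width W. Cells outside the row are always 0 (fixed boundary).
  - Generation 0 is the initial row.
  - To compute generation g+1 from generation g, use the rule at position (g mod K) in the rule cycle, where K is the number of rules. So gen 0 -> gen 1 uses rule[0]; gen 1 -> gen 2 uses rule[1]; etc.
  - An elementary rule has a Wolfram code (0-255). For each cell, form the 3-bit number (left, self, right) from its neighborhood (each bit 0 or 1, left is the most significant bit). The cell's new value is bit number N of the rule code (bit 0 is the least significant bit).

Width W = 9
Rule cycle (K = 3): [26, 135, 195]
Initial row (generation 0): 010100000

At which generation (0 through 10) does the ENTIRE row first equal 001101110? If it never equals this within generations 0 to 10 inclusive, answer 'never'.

Gen 0: 010100000
Gen 1 (rule 26): 100010000
Gen 2 (rule 135): 101110111
Gen 3 (rule 195): 000110011
Gen 4 (rule 26): 001101110
Gen 5 (rule 135): 110000100
Gen 6 (rule 195): 010111001
Gen 7 (rule 26): 100100110
Gen 8 (rule 135): 101101000
Gen 9 (rule 195): 000100011
Gen 10 (rule 26): 001010110

Answer: 4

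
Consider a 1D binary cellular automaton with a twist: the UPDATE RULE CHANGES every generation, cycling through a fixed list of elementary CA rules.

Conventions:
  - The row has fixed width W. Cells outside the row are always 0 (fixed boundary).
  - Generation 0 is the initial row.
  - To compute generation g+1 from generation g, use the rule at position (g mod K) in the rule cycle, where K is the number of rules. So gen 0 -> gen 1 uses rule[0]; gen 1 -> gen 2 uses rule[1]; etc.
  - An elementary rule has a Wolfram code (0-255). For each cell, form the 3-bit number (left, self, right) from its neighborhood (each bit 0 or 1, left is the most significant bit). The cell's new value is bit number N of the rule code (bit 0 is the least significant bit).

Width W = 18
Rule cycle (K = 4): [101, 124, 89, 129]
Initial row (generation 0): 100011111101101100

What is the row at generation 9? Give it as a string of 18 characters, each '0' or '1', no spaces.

Answer: 100101101000101111

Derivation:
Gen 0: 100011111101101100
Gen 1 (rule 101): 101000000110110101
Gen 2 (rule 124): 111100000111111111
Gen 3 (rule 89): 100111110100000001
Gen 4 (rule 129): 000011100001111100
Gen 5 (rule 101): 111000101100000101
Gen 6 (rule 124): 101100111110000111
Gen 7 (rule 89): 001110100011110101
Gen 8 (rule 129): 100100001001100000
Gen 9 (rule 101): 100101101000101111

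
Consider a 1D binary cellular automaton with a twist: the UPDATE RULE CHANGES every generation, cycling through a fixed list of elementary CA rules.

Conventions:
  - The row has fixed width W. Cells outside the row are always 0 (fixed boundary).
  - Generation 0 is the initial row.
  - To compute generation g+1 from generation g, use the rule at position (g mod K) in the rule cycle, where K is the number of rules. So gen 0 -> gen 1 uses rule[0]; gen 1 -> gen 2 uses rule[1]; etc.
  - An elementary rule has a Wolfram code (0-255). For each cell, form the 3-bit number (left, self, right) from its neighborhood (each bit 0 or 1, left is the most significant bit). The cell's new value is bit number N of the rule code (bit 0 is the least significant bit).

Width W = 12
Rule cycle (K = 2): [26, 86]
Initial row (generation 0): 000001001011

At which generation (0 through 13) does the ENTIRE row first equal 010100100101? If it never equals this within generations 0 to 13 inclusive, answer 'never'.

Gen 0: 000001001011
Gen 1 (rule 26): 000010110010
Gen 2 (rule 86): 000110011111
Gen 3 (rule 26): 001101110000
Gen 4 (rule 86): 010100011000
Gen 5 (rule 26): 100010110100
Gen 6 (rule 86): 110110010110
Gen 7 (rule 26): 100101100101
Gen 8 (rule 86): 111100111101
Gen 9 (rule 26): 100011100000
Gen 10 (rule 86): 110100110000
Gen 11 (rule 26): 100011101000
Gen 12 (rule 86): 110100101100
Gen 13 (rule 26): 100011001010

Answer: never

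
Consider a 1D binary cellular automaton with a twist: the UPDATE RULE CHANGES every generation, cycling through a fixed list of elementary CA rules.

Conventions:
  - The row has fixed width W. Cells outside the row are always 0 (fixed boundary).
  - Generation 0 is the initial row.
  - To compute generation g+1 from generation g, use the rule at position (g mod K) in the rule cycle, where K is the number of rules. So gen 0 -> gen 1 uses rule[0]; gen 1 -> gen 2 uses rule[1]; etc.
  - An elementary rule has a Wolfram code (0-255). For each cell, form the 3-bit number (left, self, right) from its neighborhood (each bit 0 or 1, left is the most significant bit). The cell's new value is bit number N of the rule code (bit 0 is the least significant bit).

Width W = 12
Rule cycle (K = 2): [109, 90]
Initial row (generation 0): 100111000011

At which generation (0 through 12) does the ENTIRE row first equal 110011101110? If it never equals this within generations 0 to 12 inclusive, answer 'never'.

Answer: never

Derivation:
Gen 0: 100111000011
Gen 1 (rule 109): 100101011011
Gen 2 (rule 90): 011000011011
Gen 3 (rule 109): 011011011111
Gen 4 (rule 90): 111011010001
Gen 5 (rule 109): 101111110101
Gen 6 (rule 90): 001000010000
Gen 7 (rule 109): 101011010111
Gen 8 (rule 90): 000011000101
Gen 9 (rule 109): 111011010111
Gen 10 (rule 90): 101011000101
Gen 11 (rule 109): 111111010111
Gen 12 (rule 90): 100001000101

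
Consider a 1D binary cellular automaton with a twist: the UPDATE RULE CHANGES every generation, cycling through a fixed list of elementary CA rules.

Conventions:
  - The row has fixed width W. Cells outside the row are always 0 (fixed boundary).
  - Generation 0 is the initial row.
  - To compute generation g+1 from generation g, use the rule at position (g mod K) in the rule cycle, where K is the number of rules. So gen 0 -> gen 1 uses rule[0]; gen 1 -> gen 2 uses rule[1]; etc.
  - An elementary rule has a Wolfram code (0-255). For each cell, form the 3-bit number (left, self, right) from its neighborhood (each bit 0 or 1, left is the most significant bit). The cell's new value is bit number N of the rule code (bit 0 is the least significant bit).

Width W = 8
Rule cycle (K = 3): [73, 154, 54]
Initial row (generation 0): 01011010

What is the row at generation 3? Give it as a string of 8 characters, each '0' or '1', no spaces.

Gen 0: 01011010
Gen 1 (rule 73): 00011000
Gen 2 (rule 154): 00110100
Gen 3 (rule 54): 01001110

Answer: 01001110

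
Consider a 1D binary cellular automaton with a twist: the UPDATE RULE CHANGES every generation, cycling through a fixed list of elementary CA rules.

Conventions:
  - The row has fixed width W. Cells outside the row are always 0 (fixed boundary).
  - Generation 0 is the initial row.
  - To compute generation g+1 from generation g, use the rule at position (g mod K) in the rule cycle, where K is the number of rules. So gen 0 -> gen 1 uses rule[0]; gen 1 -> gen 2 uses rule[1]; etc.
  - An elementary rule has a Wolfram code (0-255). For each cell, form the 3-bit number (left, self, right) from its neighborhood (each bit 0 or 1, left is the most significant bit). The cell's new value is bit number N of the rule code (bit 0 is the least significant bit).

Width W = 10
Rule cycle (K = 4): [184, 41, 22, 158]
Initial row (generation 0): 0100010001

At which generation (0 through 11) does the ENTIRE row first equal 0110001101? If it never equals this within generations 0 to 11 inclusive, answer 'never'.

Answer: never

Derivation:
Gen 0: 0100010001
Gen 1 (rule 184): 0010001000
Gen 2 (rule 41): 1000100011
Gen 3 (rule 22): 1101110100
Gen 4 (rule 158): 1001100110
Gen 5 (rule 184): 0101010101
Gen 6 (rule 41): 0010101010
Gen 7 (rule 22): 0110101011
Gen 8 (rule 158): 1100101010
Gen 9 (rule 184): 1010010101
Gen 10 (rule 41): 0100001010
Gen 11 (rule 22): 1110011011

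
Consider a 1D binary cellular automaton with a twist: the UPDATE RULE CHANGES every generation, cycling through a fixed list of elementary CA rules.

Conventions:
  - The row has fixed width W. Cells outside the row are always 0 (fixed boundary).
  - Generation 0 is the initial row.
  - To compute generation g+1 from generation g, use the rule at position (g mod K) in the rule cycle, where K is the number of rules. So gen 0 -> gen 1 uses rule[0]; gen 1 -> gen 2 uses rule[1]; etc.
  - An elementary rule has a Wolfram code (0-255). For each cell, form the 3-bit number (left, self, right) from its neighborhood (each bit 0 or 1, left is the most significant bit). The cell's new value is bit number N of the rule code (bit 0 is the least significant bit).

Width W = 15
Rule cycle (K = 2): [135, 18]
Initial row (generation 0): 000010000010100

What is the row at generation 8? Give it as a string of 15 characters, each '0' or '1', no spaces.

Gen 0: 000010000010100
Gen 1 (rule 135): 111110111110101
Gen 2 (rule 18): 000000000000000
Gen 3 (rule 135): 111111111111111
Gen 4 (rule 18): 000000000000000
Gen 5 (rule 135): 111111111111111
Gen 6 (rule 18): 000000000000000
Gen 7 (rule 135): 111111111111111
Gen 8 (rule 18): 000000000000000

Answer: 000000000000000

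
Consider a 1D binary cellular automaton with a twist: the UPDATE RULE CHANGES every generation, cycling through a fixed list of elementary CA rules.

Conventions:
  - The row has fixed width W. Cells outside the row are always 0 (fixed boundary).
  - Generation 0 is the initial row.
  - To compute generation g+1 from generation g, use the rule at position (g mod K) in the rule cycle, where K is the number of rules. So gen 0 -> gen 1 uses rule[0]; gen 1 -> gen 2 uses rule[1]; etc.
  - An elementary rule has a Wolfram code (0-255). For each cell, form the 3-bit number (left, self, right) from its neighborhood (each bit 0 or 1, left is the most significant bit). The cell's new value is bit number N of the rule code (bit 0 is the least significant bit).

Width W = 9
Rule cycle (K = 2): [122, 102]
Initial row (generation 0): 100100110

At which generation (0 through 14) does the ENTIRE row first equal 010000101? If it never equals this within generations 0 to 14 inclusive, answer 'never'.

Gen 0: 100100110
Gen 1 (rule 122): 011011111
Gen 2 (rule 102): 101100001
Gen 3 (rule 122): 011110010
Gen 4 (rule 102): 100010110
Gen 5 (rule 122): 010101111
Gen 6 (rule 102): 111110001
Gen 7 (rule 122): 100011010
Gen 8 (rule 102): 100101110
Gen 9 (rule 122): 011011011
Gen 10 (rule 102): 101101101
Gen 11 (rule 122): 011111110
Gen 12 (rule 102): 100000010
Gen 13 (rule 122): 010000101
Gen 14 (rule 102): 110001111

Answer: 13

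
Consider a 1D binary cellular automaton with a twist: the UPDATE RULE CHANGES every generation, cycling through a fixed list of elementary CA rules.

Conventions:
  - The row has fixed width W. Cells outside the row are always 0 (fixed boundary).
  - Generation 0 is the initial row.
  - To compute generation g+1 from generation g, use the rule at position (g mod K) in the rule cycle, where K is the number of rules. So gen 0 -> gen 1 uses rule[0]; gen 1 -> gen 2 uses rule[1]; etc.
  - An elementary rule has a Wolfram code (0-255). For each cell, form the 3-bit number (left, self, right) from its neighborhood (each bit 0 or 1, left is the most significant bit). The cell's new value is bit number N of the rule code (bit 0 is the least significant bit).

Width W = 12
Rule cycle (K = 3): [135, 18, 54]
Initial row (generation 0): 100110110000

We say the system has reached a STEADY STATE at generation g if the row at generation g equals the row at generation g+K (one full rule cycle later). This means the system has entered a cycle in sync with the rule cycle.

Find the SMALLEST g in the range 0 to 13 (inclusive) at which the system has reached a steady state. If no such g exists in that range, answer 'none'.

Gen 0: 100110110000
Gen 1 (rule 135): 101000000111
Gen 2 (rule 18): 000100001000
Gen 3 (rule 54): 001110011100
Gen 4 (rule 135): 110100101001
Gen 5 (rule 18): 000011000110
Gen 6 (rule 54): 000100101001
Gen 7 (rule 135): 111101101011
Gen 8 (rule 18): 000000000000
Gen 9 (rule 54): 000000000000
Gen 10 (rule 135): 111111111111
Gen 11 (rule 18): 000000000000
Gen 12 (rule 54): 000000000000
Gen 13 (rule 135): 111111111111
Gen 14 (rule 18): 000000000000
Gen 15 (rule 54): 000000000000
Gen 16 (rule 135): 111111111111

Answer: 8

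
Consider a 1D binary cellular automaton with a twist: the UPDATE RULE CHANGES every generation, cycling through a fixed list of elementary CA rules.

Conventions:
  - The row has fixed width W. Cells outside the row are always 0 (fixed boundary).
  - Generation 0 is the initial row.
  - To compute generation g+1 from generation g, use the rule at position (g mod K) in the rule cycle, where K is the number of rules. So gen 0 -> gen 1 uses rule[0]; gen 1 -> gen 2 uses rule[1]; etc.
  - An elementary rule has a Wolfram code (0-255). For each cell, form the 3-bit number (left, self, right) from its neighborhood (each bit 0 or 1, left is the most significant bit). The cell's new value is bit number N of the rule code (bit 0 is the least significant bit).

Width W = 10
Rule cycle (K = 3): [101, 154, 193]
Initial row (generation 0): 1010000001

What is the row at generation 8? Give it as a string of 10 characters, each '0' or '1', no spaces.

Answer: 0001011000

Derivation:
Gen 0: 1010000001
Gen 1 (rule 101): 1110111101
Gen 2 (rule 154): 1100111000
Gen 3 (rule 193): 0100011011
Gen 4 (rule 101): 0101001101
Gen 5 (rule 154): 1000111000
Gen 6 (rule 193): 0010011011
Gen 7 (rule 101): 1010001101
Gen 8 (rule 154): 0001011000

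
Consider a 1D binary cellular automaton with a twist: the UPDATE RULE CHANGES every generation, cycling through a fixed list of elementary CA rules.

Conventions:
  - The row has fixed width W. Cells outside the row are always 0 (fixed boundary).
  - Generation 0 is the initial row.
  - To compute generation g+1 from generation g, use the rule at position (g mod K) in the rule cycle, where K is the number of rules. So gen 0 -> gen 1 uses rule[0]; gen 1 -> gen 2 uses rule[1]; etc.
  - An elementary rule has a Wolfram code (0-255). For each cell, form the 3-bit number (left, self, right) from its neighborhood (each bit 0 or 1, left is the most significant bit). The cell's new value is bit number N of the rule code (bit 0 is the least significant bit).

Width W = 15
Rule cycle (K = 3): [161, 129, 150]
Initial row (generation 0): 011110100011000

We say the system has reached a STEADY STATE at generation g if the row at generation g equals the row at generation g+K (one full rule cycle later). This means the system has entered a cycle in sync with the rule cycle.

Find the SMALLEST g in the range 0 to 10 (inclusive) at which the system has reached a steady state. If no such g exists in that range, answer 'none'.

Gen 0: 011110100011000
Gen 1 (rule 161): 001101001000011
Gen 2 (rule 129): 100000000011000
Gen 3 (rule 150): 110000000100100
Gen 4 (rule 161): 000111110000001
Gen 5 (rule 129): 110011100111100
Gen 6 (rule 150): 001101011011010
Gen 7 (rule 161): 100010100100100
Gen 8 (rule 129): 001000000000001
Gen 9 (rule 150): 011100000000011
Gen 10 (rule 161): 001001111111000
Gen 11 (rule 129): 100000111110011
Gen 12 (rule 150): 110001011101100
Gen 13 (rule 161): 000100101010001

Answer: none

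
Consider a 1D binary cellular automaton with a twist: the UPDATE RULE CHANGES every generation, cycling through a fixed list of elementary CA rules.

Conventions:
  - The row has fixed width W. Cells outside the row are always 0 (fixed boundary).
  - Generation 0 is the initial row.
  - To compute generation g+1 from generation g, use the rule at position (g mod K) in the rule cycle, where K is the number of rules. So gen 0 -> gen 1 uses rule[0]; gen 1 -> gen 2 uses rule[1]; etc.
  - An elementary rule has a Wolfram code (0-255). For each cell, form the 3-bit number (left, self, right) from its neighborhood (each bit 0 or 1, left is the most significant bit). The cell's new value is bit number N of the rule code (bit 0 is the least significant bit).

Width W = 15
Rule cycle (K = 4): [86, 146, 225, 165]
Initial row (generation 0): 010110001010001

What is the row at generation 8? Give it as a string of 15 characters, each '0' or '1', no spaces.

Answer: 110101001100101

Derivation:
Gen 0: 010110001010001
Gen 1 (rule 86): 110011011011011
Gen 2 (rule 146): 001100000000000
Gen 3 (rule 225): 100101111111111
Gen 4 (rule 165): 100110111111110
Gen 5 (rule 86): 111010000000011
Gen 6 (rule 146): 010001000000100
Gen 7 (rule 225): 000100011110001
Gen 8 (rule 165): 110101001100101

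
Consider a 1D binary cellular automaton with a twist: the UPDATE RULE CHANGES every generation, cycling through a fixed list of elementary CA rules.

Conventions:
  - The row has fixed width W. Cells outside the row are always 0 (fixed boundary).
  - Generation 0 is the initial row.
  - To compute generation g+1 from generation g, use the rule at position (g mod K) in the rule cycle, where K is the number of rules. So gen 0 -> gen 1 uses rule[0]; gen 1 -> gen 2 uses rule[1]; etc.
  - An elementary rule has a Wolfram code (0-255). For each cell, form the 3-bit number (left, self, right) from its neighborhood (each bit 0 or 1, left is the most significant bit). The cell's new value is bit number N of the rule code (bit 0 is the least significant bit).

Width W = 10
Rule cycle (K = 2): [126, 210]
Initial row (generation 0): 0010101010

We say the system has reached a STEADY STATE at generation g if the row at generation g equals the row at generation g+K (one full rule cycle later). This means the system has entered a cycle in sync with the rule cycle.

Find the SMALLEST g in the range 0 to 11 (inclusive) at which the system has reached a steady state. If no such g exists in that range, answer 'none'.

Gen 0: 0010101010
Gen 1 (rule 126): 0111111111
Gen 2 (rule 210): 1011111111
Gen 3 (rule 126): 1110000001
Gen 4 (rule 210): 0111000010
Gen 5 (rule 126): 1101100111
Gen 6 (rule 210): 0100111011
Gen 7 (rule 126): 1111101111
Gen 8 (rule 210): 0111100111
Gen 9 (rule 126): 1100111101
Gen 10 (rule 210): 0111011100
Gen 11 (rule 126): 1101110110
Gen 12 (rule 210): 0100110011
Gen 13 (rule 126): 1111111111

Answer: none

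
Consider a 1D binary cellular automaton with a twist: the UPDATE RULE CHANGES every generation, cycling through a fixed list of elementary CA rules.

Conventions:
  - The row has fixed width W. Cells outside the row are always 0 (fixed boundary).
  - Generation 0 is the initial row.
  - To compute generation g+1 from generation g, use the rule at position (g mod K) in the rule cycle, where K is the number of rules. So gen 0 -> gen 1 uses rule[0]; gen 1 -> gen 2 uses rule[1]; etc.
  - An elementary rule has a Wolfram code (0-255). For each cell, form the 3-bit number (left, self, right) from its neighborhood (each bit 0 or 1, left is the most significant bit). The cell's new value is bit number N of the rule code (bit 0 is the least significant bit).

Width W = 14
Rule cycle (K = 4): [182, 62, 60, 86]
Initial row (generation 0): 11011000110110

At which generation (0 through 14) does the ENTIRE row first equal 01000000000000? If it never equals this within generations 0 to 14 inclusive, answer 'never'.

Answer: 3

Derivation:
Gen 0: 11011000110110
Gen 1 (rule 182): 00100101001001
Gen 2 (rule 62): 01111111111111
Gen 3 (rule 60): 01000000000000
Gen 4 (rule 86): 11100000000000
Gen 5 (rule 182): 01010000000000
Gen 6 (rule 62): 11111000000000
Gen 7 (rule 60): 10000100000000
Gen 8 (rule 86): 11001110000000
Gen 9 (rule 182): 00110101000000
Gen 10 (rule 62): 01101111100000
Gen 11 (rule 60): 01011000010000
Gen 12 (rule 86): 11001100111000
Gen 13 (rule 182): 00110011010100
Gen 14 (rule 62): 01101110111110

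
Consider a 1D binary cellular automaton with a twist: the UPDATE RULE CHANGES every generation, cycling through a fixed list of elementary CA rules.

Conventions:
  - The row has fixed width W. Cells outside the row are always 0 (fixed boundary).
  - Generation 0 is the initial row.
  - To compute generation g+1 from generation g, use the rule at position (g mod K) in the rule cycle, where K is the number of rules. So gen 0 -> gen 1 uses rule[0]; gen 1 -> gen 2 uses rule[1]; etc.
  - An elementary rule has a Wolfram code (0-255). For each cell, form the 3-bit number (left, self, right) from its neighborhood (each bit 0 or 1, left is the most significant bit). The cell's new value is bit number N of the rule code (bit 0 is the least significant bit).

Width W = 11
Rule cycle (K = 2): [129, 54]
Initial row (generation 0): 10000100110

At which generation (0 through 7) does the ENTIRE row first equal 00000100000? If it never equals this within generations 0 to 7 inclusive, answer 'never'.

Gen 0: 10000100110
Gen 1 (rule 129): 00110000000
Gen 2 (rule 54): 01001000000
Gen 3 (rule 129): 00000011111
Gen 4 (rule 54): 00000100000
Gen 5 (rule 129): 11110001111
Gen 6 (rule 54): 00001010000
Gen 7 (rule 129): 11100000111

Answer: 4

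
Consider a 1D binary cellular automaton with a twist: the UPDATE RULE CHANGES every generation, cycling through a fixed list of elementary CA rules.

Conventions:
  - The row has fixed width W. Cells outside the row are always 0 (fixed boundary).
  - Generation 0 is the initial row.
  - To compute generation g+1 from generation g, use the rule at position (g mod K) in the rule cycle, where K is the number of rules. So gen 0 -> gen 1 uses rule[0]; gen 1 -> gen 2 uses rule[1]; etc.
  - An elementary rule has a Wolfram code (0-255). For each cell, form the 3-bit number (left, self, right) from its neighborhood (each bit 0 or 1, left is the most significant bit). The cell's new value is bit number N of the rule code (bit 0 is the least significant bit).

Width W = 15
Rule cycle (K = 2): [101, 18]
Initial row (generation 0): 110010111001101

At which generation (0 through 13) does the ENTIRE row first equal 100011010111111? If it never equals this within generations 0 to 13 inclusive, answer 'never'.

Gen 0: 110010111001101
Gen 1 (rule 101): 010011001000111
Gen 2 (rule 18): 101100110101000
Gen 3 (rule 101): 110100011111011
Gen 4 (rule 18): 000010100000000
Gen 5 (rule 101): 111011101111111
Gen 6 (rule 18): 000000000000000
Gen 7 (rule 101): 111111111111111
Gen 8 (rule 18): 000000000000000
Gen 9 (rule 101): 111111111111111
Gen 10 (rule 18): 000000000000000
Gen 11 (rule 101): 111111111111111
Gen 12 (rule 18): 000000000000000
Gen 13 (rule 101): 111111111111111

Answer: never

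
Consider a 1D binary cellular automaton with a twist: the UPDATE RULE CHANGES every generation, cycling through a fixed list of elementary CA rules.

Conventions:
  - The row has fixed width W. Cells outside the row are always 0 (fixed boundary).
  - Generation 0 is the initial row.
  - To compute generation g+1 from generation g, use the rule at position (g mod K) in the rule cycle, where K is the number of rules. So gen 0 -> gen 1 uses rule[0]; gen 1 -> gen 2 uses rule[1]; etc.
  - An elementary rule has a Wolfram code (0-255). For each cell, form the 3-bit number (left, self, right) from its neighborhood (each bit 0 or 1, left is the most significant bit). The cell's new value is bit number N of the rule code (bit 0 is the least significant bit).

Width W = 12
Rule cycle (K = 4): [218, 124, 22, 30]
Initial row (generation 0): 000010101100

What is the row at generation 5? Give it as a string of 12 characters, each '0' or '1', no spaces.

Answer: 111111000010

Derivation:
Gen 0: 000010101100
Gen 1 (rule 218): 000100001110
Gen 2 (rule 124): 000110001011
Gen 3 (rule 22): 001001011000
Gen 4 (rule 30): 011111010100
Gen 5 (rule 218): 111111000010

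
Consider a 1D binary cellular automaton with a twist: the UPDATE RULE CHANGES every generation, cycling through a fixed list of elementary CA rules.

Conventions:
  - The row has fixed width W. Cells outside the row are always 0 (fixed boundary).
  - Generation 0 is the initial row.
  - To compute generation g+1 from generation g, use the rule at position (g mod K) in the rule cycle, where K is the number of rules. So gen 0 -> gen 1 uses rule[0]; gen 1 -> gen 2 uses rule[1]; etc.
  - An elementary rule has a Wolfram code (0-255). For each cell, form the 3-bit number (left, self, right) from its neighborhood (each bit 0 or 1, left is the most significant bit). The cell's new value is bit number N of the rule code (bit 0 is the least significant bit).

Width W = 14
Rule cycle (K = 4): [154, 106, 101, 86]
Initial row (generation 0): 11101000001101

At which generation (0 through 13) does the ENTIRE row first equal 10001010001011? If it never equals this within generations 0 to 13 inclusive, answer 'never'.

Answer: never

Derivation:
Gen 0: 11101000001101
Gen 1 (rule 154): 11000100011000
Gen 2 (rule 106): 11001000111000
Gen 3 (rule 101): 01001010001011
Gen 4 (rule 86): 11111011011001
Gen 5 (rule 154): 11110010010110
Gen 6 (rule 106): 10010100101110
Gen 7 (rule 101): 10011100110010
Gen 8 (rule 86): 11100111011111
Gen 9 (rule 154): 11011110011110
Gen 10 (rule 106): 11110010110010
Gen 11 (rule 101): 00010011010010
Gen 12 (rule 86): 00111101011111
Gen 13 (rule 154): 01111000011110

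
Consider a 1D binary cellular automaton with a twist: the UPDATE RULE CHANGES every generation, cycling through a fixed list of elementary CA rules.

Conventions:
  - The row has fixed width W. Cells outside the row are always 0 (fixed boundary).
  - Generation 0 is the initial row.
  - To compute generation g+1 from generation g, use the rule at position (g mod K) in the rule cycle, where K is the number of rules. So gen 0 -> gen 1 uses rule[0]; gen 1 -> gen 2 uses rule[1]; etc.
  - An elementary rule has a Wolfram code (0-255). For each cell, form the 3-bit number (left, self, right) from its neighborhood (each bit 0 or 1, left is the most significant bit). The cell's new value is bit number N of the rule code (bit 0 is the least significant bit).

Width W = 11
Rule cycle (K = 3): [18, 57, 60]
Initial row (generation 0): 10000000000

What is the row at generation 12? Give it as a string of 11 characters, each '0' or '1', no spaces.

Answer: 00100010100

Derivation:
Gen 0: 10000000000
Gen 1 (rule 18): 01000000000
Gen 2 (rule 57): 00111111111
Gen 3 (rule 60): 00100000000
Gen 4 (rule 18): 01010000000
Gen 5 (rule 57): 00101111111
Gen 6 (rule 60): 00111000000
Gen 7 (rule 18): 01000100000
Gen 8 (rule 57): 00110011111
Gen 9 (rule 60): 00101010000
Gen 10 (rule 18): 01000001000
Gen 11 (rule 57): 00111100111
Gen 12 (rule 60): 00100010100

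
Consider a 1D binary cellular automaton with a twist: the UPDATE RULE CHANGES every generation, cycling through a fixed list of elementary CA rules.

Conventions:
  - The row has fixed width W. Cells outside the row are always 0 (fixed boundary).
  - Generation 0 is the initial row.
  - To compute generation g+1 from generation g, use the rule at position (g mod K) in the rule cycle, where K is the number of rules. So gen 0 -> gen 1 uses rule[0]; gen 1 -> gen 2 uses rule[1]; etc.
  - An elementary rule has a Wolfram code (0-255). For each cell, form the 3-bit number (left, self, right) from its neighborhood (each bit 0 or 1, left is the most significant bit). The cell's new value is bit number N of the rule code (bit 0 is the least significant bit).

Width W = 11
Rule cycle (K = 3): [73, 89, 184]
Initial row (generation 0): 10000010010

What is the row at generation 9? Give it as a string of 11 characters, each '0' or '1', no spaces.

Gen 0: 10000010010
Gen 1 (rule 73): 00111000000
Gen 2 (rule 89): 10101111111
Gen 3 (rule 184): 01011111110
Gen 4 (rule 73): 00010000010
Gen 5 (rule 89): 11001111001
Gen 6 (rule 184): 10101110100
Gen 7 (rule 73): 00001010001
Gen 8 (rule 89): 11100001100
Gen 9 (rule 184): 11010001010

Answer: 11010001010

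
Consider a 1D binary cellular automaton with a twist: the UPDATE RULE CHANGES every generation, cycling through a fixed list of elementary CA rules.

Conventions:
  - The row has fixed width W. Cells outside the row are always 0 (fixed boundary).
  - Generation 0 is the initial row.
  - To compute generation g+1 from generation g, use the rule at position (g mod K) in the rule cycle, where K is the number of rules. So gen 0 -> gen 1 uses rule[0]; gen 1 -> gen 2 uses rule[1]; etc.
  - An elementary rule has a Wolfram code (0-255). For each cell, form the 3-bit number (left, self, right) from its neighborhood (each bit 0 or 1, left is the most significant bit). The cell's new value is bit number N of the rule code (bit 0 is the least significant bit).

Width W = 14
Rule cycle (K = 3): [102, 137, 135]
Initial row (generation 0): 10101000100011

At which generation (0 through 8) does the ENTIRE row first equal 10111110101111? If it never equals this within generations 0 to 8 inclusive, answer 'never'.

Gen 0: 10101000100011
Gen 1 (rule 102): 11111001100101
Gen 2 (rule 137): 11110001000000
Gen 3 (rule 135): 01100111011111
Gen 4 (rule 102): 10101001100001
Gen 5 (rule 137): 00000001001100
Gen 6 (rule 135): 11111111010001
Gen 7 (rule 102): 00000001110011
Gen 8 (rule 137): 11111101100010

Answer: never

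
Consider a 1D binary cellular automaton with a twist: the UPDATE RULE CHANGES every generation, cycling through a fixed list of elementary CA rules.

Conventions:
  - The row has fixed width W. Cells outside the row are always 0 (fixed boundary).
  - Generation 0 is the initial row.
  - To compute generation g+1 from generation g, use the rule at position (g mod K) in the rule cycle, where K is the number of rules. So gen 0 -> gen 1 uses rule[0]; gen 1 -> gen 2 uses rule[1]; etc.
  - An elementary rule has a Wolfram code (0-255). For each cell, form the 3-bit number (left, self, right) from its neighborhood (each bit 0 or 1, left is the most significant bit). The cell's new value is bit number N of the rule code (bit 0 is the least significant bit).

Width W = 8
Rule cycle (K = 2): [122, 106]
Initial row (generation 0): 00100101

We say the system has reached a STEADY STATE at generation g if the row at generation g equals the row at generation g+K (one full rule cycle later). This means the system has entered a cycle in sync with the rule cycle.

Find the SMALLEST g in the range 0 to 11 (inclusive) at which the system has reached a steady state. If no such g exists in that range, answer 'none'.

Gen 0: 00100101
Gen 1 (rule 122): 01011010
Gen 2 (rule 106): 10111100
Gen 3 (rule 122): 01100110
Gen 4 (rule 106): 11101110
Gen 5 (rule 122): 10111011
Gen 6 (rule 106): 01101111
Gen 7 (rule 122): 11111001
Gen 8 (rule 106): 10001010
Gen 9 (rule 122): 01010101
Gen 10 (rule 106): 10101010
Gen 11 (rule 122): 01010101
Gen 12 (rule 106): 10101010
Gen 13 (rule 122): 01010101

Answer: 9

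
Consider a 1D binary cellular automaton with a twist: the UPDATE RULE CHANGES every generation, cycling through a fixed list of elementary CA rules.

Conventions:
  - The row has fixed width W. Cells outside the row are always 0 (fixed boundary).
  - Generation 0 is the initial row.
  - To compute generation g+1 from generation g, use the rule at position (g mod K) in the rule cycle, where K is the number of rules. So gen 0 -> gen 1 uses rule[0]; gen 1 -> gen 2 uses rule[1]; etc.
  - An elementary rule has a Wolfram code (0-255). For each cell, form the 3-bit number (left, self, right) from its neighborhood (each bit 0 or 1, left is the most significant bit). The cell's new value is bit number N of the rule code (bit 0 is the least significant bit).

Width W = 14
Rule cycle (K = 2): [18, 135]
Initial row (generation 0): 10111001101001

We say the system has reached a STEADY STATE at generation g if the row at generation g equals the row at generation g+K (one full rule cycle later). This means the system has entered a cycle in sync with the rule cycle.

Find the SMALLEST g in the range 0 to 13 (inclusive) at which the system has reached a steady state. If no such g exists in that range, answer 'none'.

Answer: 5

Derivation:
Gen 0: 10111001101001
Gen 1 (rule 18): 00000110000110
Gen 2 (rule 135): 11111000111000
Gen 3 (rule 18): 00000101000100
Gen 4 (rule 135): 11111101011101
Gen 5 (rule 18): 00000000000000
Gen 6 (rule 135): 11111111111111
Gen 7 (rule 18): 00000000000000
Gen 8 (rule 135): 11111111111111
Gen 9 (rule 18): 00000000000000
Gen 10 (rule 135): 11111111111111
Gen 11 (rule 18): 00000000000000
Gen 12 (rule 135): 11111111111111
Gen 13 (rule 18): 00000000000000
Gen 14 (rule 135): 11111111111111
Gen 15 (rule 18): 00000000000000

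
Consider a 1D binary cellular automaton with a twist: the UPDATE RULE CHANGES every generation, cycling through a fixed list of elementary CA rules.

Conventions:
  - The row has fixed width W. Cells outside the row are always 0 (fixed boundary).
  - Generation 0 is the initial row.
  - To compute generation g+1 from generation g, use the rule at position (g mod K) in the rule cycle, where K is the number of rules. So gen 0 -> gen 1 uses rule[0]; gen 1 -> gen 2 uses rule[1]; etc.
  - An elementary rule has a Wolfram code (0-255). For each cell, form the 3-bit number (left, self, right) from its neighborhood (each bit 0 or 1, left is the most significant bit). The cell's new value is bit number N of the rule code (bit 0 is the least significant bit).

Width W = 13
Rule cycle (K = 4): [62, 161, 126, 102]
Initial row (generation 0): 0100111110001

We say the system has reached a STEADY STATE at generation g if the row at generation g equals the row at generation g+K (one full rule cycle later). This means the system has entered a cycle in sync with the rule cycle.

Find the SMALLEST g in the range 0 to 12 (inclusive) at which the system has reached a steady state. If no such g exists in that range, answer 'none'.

Answer: none

Derivation:
Gen 0: 0100111110001
Gen 1 (rule 62): 1111100001011
Gen 2 (rule 161): 0111001100100
Gen 3 (rule 126): 1101111111110
Gen 4 (rule 102): 0110000000010
Gen 5 (rule 62): 1101000000111
Gen 6 (rule 161): 0010011110010
Gen 7 (rule 126): 0111110011111
Gen 8 (rule 102): 1000010100001
Gen 9 (rule 62): 1100111110011
Gen 10 (rule 161): 0000011100000
Gen 11 (rule 126): 0000110110000
Gen 12 (rule 102): 0001011010000
Gen 13 (rule 62): 0011110111000
Gen 14 (rule 161): 1001101010011
Gen 15 (rule 126): 1111111111111
Gen 16 (rule 102): 0000000000001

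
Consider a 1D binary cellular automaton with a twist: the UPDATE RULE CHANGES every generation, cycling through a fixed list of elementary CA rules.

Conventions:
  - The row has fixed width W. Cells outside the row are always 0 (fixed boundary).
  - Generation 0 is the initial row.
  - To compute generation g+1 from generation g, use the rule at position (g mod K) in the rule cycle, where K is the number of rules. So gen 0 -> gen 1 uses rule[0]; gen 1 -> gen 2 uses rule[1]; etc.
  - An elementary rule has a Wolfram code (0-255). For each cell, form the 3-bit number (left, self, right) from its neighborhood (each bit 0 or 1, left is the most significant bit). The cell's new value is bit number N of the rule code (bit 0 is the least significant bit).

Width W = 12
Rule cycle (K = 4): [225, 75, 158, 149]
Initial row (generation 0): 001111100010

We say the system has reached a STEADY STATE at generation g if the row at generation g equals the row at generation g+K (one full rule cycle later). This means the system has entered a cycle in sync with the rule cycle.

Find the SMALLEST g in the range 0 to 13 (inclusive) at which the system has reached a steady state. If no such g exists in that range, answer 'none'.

Answer: none

Derivation:
Gen 0: 001111100010
Gen 1 (rule 225): 100111101000
Gen 2 (rule 75): 001100100011
Gen 3 (rule 158): 011011110110
Gen 4 (rule 149): 000001100001
Gen 5 (rule 225): 111100101100
Gen 6 (rule 75): 100101001101
Gen 7 (rule 158): 111101111001
Gen 8 (rule 149): 011000110101
Gen 9 (rule 225): 001010011010
Gen 10 (rule 75): 110000111000
Gen 11 (rule 158): 101001110100
Gen 12 (rule 149): 101100100111
Gen 13 (rule 225): 010100000011
Gen 14 (rule 75): 100001111111
Gen 15 (rule 158): 110011111110
Gen 16 (rule 149): 001001111101
Gen 17 (rule 225): 100000111110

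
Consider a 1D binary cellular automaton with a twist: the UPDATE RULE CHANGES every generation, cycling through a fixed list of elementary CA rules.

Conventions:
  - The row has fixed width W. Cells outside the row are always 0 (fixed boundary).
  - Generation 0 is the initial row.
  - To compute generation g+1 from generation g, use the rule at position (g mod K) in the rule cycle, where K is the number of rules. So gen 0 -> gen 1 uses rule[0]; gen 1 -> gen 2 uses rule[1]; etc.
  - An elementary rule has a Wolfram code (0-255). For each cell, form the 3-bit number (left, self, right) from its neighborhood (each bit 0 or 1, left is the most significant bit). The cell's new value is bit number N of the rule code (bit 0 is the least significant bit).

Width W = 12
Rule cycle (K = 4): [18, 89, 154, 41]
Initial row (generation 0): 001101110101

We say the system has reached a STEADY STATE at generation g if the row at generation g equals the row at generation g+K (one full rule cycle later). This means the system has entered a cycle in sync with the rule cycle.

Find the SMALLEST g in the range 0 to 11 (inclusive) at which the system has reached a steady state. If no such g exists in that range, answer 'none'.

Gen 0: 001101110101
Gen 1 (rule 18): 010000000000
Gen 2 (rule 89): 001111111111
Gen 3 (rule 154): 011111111110
Gen 4 (rule 41): 010000000000
Gen 5 (rule 18): 101000000000
Gen 6 (rule 89): 000111111111
Gen 7 (rule 154): 001111111110
Gen 8 (rule 41): 101000000000
Gen 9 (rule 18): 000100000000
Gen 10 (rule 89): 110011111111
Gen 11 (rule 154): 101111111110
Gen 12 (rule 41): 011000000000
Gen 13 (rule 18): 100100000000
Gen 14 (rule 89): 010011111111
Gen 15 (rule 154): 101111111110

Answer: 11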